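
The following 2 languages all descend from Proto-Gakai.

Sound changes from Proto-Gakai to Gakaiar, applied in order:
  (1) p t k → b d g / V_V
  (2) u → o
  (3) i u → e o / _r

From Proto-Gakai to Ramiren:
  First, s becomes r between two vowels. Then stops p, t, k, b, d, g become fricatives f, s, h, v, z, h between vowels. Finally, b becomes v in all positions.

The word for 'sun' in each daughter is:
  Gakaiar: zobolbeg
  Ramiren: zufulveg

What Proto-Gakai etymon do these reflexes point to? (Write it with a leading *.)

*zupulbeg

Position 6: Gakaiar has b, Ramiren has v. Taking the neighbouring segments as reconstructed: Gakaiar b can only go back to *b; Ramiren v could go back to *b or *v — the one source consistent with every daughter is *b.
Position 3: Gakaiar has b, Ramiren has f. Taking the neighbouring segments as reconstructed: Gakaiar b could go back to *p or *b; Ramiren f could go back to *p or *f — the one source consistent with every daughter is *p.
This points to *zupulbeg. Verify forward in each daughter:
Gakaiar: start from *zupulbeg.
  rule 1 (intervocalic voicing): zupulbeg → zubulbeg
  rule 2 (vowel merger): zubulbeg → zobolbeg
  rule 3: no change — zobolbeg
  ⇒ Gakaiar zobolbeg
Ramiren: *zupulbeg
  zupulbeg (rule 1 does not apply)
  zupulbeg → zufulbeg   [intervocalic lenition]
  zufulbeg → zufulveg   [unconditioned shift]
  giving Ramiren zufulveg.
Only *zupulbeg yields all of Gakaiar zobolbeg, Ramiren zufulveg.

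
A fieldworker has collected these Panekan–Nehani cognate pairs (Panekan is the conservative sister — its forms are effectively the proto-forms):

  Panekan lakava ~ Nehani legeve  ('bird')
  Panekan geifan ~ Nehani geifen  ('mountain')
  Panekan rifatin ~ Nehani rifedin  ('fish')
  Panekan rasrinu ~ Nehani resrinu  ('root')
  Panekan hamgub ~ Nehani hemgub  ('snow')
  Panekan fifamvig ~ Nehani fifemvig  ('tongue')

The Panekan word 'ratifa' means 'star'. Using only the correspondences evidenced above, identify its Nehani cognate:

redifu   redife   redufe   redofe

redife

lakava ~ legeve, rifatin ~ rifedin — Panekan a corresponds to Nehani e after a consonant, before a consonant other than r, m, n, p, b, f, v.
rifatin ~ rifedin — Panekan t corresponds to Nehani d between vowels (before a front vowel).
lakava ~ legeve — Panekan a corresponds to Nehani e word-finally.
Applying these to Panekan 'ratifa':
  ratifa → retifa   (a→e after a consonant, before a consonant other than r, m, n, p, b, f, v)
  retifa → redifa   (t→d between vowels (before a front vowel))
  redifa → redife   (a→e word-finally)
So the Nehani cognate is 'redife'.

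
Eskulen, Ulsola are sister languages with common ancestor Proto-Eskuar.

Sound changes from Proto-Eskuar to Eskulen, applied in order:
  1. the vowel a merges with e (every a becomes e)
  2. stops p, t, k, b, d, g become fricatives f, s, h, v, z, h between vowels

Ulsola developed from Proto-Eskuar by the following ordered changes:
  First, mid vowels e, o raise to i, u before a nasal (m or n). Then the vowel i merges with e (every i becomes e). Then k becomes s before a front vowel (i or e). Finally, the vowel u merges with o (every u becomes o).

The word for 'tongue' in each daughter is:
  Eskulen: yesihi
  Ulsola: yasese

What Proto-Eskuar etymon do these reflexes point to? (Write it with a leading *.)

Position 6: Eskulen has i, Ulsola has e. Eskulen preserves i here (none of its changes turn any other segment into i), so the proto-segment is *i.
Position 4: Eskulen has i, Ulsola has e. Eskulen preserves i here (none of its changes turn any other segment into i), so the proto-segment is *i.
Position 2: Eskulen has e, Ulsola has a. Ulsola preserves a here (none of its changes turn any other segment into a), so the proto-segment is *a.
Verify the candidate proto-form against each daughter:
Eskulen: *yasiki > yesiki > yesihi  (by vowel merger, intervocalic lenition)
Ulsola: start from *yasiki.
  rule 1: no change — yasiki
  rule 2 (vowel merger): yasiki → yaseke
  rule 3 (palatalisation): yaseke → yasese
  rule 4: no change — yasese
  ⇒ Ulsola yasese
No other proto-form is consistent with every reflex, so the reconstruction is *yasiki.

*yasiki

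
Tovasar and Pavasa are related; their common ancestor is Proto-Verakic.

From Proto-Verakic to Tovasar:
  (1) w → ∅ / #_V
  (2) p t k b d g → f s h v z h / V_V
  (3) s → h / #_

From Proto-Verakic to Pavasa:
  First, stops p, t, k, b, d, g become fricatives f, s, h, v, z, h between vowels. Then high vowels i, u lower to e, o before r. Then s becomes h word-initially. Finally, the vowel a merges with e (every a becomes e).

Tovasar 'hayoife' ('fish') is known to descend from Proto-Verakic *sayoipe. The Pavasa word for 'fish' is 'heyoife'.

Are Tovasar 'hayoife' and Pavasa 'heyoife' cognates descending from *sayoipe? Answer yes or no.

Derive the expected Pavasa reflex of *sayoipe:
Pavasa: start from *sayoipe.
  rule 1 (intervocalic lenition): sayoipe → sayoife
  rule 2: no change — sayoife
  rule 3 (debuccalisation): sayoife → hayoife
  rule 4 (vowel merger): hayoife → heyoife
  ⇒ Pavasa heyoife
Pavasa 'heyoife' matches the regular reflex exactly, so the pair is cognate.

yes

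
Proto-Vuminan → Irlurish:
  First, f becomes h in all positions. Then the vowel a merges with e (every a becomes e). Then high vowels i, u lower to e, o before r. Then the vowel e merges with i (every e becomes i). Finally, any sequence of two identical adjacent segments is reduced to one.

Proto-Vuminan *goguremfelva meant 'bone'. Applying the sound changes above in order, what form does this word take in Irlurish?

gogorimhilvi

Irlurish: *goguremfelva > goguremhelva > goguremhelve > gogoremhelve > gogorimhilvi  (by unconditioned shift, vowel merger, pre-rhotic lowering, vowel merger)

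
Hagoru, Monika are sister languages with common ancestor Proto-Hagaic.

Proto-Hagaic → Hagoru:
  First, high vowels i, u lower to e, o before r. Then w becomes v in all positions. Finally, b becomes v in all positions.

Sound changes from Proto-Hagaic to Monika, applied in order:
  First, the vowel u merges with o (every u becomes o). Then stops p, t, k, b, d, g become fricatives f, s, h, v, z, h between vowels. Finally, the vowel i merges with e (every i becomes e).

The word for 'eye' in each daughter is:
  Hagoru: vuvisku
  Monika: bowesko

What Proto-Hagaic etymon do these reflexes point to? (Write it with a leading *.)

*buwisku

Position 2: Hagoru has u, Monika has o. Hagoru preserves u here (none of its changes turn any other segment into u), so the proto-segment is *u.
Position 1: Hagoru has v, Monika has b. Monika preserves b here (none of its changes turn any other segment into b), so the proto-segment is *b.
Position 3: Hagoru has v, Monika has w. Monika preserves w here (none of its changes turn any other segment into w), so the proto-segment is *w.
Continuing position by position gives *buwisku; check it forward:
Hagoru: start from *buwisku.
  rule 1: no change — buwisku
  rule 2 (unconditioned shift): buwisku → buvisku
  rule 3 (unconditioned shift): buvisku → vuvisku
  ⇒ Hagoru vuvisku
Monika: start from *buwisku.
  rule 1 (vowel merger): buwisku → bowisko
  rule 2: no change — bowisko
  rule 3 (vowel merger): bowisko → bowesko
  ⇒ Monika bowesko
*buwisku is the unique common source.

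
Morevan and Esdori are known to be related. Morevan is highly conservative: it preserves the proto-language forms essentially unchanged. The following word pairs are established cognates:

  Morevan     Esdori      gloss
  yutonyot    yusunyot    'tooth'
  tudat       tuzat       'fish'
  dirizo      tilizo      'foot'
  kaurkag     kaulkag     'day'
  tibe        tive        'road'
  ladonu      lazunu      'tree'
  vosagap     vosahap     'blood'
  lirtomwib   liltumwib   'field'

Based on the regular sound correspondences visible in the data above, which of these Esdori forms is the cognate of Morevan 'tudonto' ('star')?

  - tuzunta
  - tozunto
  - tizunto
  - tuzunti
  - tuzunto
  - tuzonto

ladonu ~ lazunu — Morevan d corresponds to Esdori z between vowels (before a back vowel).
yutonyot ~ yusunyot, ladonu ~ lazunu — Morevan o corresponds to Esdori u after a consonant, before a nasal.
Applying these to Morevan 'tudonto':
  tudonto → tuzonto   (d→z between vowels (before a back vowel))
  tuzonto → tuzunto   (o→u after a consonant, before a nasal)
So the Esdori cognate is 'tuzunto'.

tuzunto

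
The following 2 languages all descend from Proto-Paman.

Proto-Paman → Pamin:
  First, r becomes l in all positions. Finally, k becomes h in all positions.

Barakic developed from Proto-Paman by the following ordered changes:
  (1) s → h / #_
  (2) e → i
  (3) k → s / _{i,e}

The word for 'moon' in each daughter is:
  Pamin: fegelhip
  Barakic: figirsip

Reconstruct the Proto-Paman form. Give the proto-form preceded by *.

*fegerkip

Position 6: Pamin has h, Barakic has s. Taking the neighbouring segments as reconstructed: Pamin h could go back to *k or *h; Barakic s could go back to *k or *s — the one source consistent with every daughter is *k.
Position 5: Pamin has l, Barakic has r. Barakic preserves r here (none of its changes turn any other segment into r), so the proto-segment is *r.
Verify the candidate proto-form against each daughter:
Pamin: *fegerkip > fegelkip > fegelhip  (by unconditioned shift, unconditioned shift)
Barakic: start from *fegerkip.
  rule 1: no change — fegerkip
  rule 2 (vowel merger): fegerkip → figirkip
  rule 3 (palatalisation): figirkip → figirsip
  ⇒ Barakic figirsip
Only *fegerkip yields all of Pamin fegelhip, Barakic figirsip.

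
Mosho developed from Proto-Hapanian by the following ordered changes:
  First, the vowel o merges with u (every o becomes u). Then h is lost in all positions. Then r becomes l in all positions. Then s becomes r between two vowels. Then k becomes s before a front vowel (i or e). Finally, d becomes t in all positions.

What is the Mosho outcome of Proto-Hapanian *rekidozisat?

lesituzirat

Mosho: *rekidozisat
  rekidozisat → rekiduzisat   [vowel merger]
  rekiduzisat (rule 2 does not apply)
  rekiduzisat → lekiduzisat   [unconditioned shift]
  lekiduzisat → lekiduzirat   [rhotacism]
  lekiduzirat → lesiduzirat   [palatalisation]
  lesiduzirat → lesituzirat   [unconditioned shift]
  giving Mosho lesituzirat.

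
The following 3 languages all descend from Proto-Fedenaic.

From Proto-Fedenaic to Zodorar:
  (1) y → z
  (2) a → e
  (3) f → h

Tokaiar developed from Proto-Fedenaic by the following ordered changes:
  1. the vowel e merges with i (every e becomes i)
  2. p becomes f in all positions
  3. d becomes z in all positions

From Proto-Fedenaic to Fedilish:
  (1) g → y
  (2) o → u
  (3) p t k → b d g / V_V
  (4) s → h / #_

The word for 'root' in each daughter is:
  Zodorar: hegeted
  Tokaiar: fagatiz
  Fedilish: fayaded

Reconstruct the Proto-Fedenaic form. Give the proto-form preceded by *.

*fagated

Position 2: Zodorar has e, Tokaiar has a, Fedilish has a. Tokaiar preserves a here (none of its changes turn any other segment into a), so the proto-segment is *a.
Position 7: Zodorar has d, Tokaiar has z, Fedilish has d. Zodorar preserves d here (none of its changes turn any other segment into d), so the proto-segment is *d.
Position 5: Zodorar has t, Tokaiar has t, Fedilish has d. Zodorar preserves t here (none of its changes turn any other segment into t), so the proto-segment is *t.
Verify the candidate proto-form against each daughter:
Zodorar: *fagated
  fagated (rule 1 does not apply)
  fagated → fegeted   [vowel merger]
  fegeted → hegeted   [unconditioned shift]
  giving Zodorar hegeted.
Tokaiar: *fagated
  fagated → fagatid   [vowel merger]
  fagatid (rule 2 does not apply)
  fagatid → fagatiz   [unconditioned shift]
  giving Tokaiar fagatiz.
Fedilish: *fagated
  fagated → fayated   [unconditioned shift]
  fayated (rule 2 does not apply)
  fayated → fayaded   [intervocalic voicing]
  fayaded (rule 4 does not apply)
  giving Fedilish fayaded.
*fagated is the unique common source.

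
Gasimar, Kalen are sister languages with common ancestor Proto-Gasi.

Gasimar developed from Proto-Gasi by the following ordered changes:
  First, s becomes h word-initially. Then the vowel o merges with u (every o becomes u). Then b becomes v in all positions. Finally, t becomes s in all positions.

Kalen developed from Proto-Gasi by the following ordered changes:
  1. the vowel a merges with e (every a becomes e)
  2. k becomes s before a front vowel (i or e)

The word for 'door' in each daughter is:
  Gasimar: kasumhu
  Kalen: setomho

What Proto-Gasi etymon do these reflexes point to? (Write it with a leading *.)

*katomho

Position 7: Gasimar has u, Kalen has o. Kalen preserves o here (none of its changes turn any other segment into o), so the proto-segment is *o.
Position 4: Gasimar has u, Kalen has o. Kalen preserves o here (none of its changes turn any other segment into o), so the proto-segment is *o.
Continuing position by position gives *katomho; check it forward:
Gasimar: *katomho > katumhu > kasumhu  (by vowel merger, unconditioned shift)
Kalen: start from *katomho.
  rule 1 (vowel merger): katomho → ketomho
  rule 2 (palatalisation): ketomho → setomho
  ⇒ Kalen setomho
*katomho is the unique common source.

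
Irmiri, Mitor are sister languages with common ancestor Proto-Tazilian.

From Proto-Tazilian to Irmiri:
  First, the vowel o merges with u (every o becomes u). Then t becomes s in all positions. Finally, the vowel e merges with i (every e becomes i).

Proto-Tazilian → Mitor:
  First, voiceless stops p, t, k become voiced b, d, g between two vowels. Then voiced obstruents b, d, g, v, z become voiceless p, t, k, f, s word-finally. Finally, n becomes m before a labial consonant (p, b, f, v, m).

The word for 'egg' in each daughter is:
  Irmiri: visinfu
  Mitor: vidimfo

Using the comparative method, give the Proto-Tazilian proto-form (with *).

Position 3: Irmiri has s, Mitor has d. Taking the neighbouring segments as reconstructed: Irmiri s could go back to *t or *s; Mitor d could go back to *t or *d — the one source consistent with every daughter is *t.
Position 7: Irmiri has u, Mitor has o. Mitor preserves o here (none of its changes turn any other segment into o), so the proto-segment is *o.
Continuing position by position gives *vitinfo; check it forward:
Irmiri: *vitinfo
  vitinfo → vitinfu   [vowel merger]
  vitinfu → visinfu   [unconditioned shift]
  visinfu (rule 3 does not apply)
  giving Irmiri visinfu.
Mitor: *vitinfo > vidinfo > vidimfo  (by intervocalic voicing, nasal place assimilation)
No other proto-form is consistent with every reflex, so the reconstruction is *vitinfo.

*vitinfo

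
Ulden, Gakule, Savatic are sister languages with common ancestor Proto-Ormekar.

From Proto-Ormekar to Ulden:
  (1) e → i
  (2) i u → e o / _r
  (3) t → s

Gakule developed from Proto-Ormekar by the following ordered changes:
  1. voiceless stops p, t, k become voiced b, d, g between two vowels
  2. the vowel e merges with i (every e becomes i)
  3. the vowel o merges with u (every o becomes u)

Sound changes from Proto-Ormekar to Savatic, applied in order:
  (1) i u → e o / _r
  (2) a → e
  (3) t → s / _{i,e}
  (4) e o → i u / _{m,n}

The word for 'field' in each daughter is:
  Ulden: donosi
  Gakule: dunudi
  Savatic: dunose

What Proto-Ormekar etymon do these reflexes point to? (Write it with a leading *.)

Position 4: Ulden has o, Gakule has u, Savatic has o. Taking the neighbouring segments as reconstructed: Ulden o can only go back to *o; Gakule u could go back to *o or *u; Savatic o can only go back to *o — the one source consistent with every daughter is *o.
Position 2: Ulden has o, Gakule has u, Savatic has u. Taking the neighbouring segments as reconstructed: Ulden o can only go back to *o; Gakule u could go back to *o or *u; Savatic u could go back to *o or *u — the one source consistent with every daughter is *o.
Continuing position by position gives *donote; check it forward:
Ulden: *donote > donoti > donosi  (by vowel merger, unconditioned shift)
Gakule: *donote
  donote → donode   [intervocalic voicing]
  donode → donodi   [vowel merger]
  donodi → dunudi   [vowel merger]
  giving Gakule dunudi.
Savatic: *donote
  donote (rule 1 does not apply)
  donote (rule 2 does not apply)
  donote → donose   [palatalisation]
  donose → dunose   [pre-nasal raising]
  giving Savatic dunose.
Only *donote yields all of Ulden donosi, Gakule dunudi, Savatic dunose.

*donote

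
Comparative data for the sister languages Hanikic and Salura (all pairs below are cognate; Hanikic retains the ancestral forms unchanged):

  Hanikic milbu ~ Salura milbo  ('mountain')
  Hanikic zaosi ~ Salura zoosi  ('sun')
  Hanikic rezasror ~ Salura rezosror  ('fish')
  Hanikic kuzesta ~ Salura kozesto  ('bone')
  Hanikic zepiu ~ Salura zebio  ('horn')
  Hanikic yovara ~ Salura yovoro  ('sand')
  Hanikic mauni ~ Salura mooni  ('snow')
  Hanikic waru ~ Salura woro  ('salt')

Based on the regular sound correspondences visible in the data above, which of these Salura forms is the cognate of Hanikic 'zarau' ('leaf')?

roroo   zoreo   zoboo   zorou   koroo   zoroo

zoroo

yovara ~ yovoro, waru ~ woro — Hanikic a corresponds to Salura o after a consonant, before r.
mauni ~ mooni — Hanikic a corresponds to Salura o after a consonant, before a back vowel.
zepiu ~ zebio — Hanikic u corresponds to Salura o word-finally.
Applying these to Hanikic 'zarau':
  zarau → zorau   (a→o after a consonant, before r)
  zorau → zorou   (a→o after a consonant, before a back vowel)
  zorou → zoroo   (u→o word-finally)
So the Salura cognate is 'zoroo'.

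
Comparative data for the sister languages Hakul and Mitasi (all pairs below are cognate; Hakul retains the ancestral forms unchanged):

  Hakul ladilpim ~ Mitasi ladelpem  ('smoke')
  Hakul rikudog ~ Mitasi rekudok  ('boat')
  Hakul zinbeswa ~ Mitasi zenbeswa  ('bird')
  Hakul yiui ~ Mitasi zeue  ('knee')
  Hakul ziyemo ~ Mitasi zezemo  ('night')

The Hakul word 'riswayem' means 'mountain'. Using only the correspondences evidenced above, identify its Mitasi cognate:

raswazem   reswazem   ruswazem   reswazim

reswazem

ladilpim ~ ladelpem, rikudog ~ rekudok — Hakul i corresponds to Mitasi e after a consonant, before a consonant other than r, m, n, p, b, f, v.
ziyemo ~ zezemo — Hakul y corresponds to Mitasi z between vowels (before a front vowel).
Applying these to Hakul 'riswayem':
  riswayem → reswayem   (i→e after a consonant, before a consonant other than r, m, n, p, b, f, v)
  reswayem → reswazem   (y→z between vowels (before a front vowel))
So the Mitasi cognate is 'reswazem'.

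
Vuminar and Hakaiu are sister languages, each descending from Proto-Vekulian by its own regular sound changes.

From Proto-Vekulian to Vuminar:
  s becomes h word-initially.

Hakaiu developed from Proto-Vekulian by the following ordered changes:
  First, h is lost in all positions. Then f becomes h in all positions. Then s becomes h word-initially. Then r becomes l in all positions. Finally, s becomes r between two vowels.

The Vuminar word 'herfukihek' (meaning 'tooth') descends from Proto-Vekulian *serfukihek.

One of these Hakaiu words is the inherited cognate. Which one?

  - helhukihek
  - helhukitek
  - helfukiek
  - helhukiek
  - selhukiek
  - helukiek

Hakaiu: *serfukihek > serfukiek > serhukiek > herhukiek > helhukiek  (by h-loss, unconditioned shift, debuccalisation, unconditioned shift)
Among the options, 'helhukiek' alone shows every Hakaiu change applied in order.

helhukiek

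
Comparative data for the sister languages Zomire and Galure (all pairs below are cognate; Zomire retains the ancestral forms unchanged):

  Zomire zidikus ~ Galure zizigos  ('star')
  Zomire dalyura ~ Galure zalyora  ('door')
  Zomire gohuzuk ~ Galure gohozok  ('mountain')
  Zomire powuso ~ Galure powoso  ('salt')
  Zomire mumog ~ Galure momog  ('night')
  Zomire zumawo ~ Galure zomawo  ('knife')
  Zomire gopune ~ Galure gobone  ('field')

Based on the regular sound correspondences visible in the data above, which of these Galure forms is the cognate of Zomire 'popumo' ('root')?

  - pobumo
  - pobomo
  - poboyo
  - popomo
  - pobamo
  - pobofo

gopune ~ gobone — Zomire p corresponds to Galure b between vowels (before a back vowel).
mumog ~ momog, zumawo ~ zomawo — Zomire u corresponds to Galure o after a consonant, before a nasal.
Applying these to Zomire 'popumo':
  popumo → pobumo   (p→b between vowels (before a back vowel))
  pobumo → pobomo   (u→o after a consonant, before a nasal)
So the Galure cognate is 'pobomo'.

pobomo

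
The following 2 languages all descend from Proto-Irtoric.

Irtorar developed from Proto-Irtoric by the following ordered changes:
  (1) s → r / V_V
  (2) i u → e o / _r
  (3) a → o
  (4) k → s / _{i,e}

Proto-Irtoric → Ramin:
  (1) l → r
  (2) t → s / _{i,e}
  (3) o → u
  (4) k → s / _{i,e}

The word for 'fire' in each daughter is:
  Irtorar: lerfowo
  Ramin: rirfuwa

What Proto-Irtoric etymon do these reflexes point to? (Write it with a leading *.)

Position 2: Irtorar has e, Ramin has i. Ramin preserves i here (none of its changes turn any other segment into i), so the proto-segment is *i.
Position 7: Irtorar has o, Ramin has a. Ramin preserves a here (none of its changes turn any other segment into a), so the proto-segment is *a.
Verify the candidate proto-form against each daughter:
Irtorar: start from *lirfowa.
  rule 1: no change — lirfowa
  rule 2 (pre-rhotic lowering): lirfowa → lerfowa
  rule 3 (vowel merger): lerfowa → lerfowo
  rule 4: no change — lerfowo
  ⇒ Irtorar lerfowo
Ramin: *lirfowa > rirfowa > rirfuwa  (by unconditioned shift, vowel merger)
*lirfowa is the unique common source.

*lirfowa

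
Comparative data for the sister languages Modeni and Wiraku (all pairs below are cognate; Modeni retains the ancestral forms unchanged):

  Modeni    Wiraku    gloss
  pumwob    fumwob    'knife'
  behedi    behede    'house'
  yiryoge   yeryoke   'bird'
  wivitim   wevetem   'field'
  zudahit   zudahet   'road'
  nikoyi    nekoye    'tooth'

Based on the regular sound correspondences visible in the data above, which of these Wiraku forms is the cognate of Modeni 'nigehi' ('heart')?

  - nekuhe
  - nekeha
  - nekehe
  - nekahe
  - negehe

nekehe

wivitim ~ wevetem, zudahit ~ zudahet — Modeni i corresponds to Wiraku e after a consonant, before a consonant other than r, m, n, p, b, f, v.
yiryoge ~ yeryoke — Modeni g corresponds to Wiraku k between vowels (before a front vowel).
behedi ~ behede, nikoyi ~ nekoye — Modeni i corresponds to Wiraku e word-finally.
Applying these to Modeni 'nigehi':
  nigehi → negehi   (i→e after a consonant, before a consonant other than r, m, n, p, b, f, v)
  negehi → nekehi   (g→k between vowels (before a front vowel))
  nekehi → nekehe   (i→e word-finally)
So the Wiraku cognate is 'nekehe'.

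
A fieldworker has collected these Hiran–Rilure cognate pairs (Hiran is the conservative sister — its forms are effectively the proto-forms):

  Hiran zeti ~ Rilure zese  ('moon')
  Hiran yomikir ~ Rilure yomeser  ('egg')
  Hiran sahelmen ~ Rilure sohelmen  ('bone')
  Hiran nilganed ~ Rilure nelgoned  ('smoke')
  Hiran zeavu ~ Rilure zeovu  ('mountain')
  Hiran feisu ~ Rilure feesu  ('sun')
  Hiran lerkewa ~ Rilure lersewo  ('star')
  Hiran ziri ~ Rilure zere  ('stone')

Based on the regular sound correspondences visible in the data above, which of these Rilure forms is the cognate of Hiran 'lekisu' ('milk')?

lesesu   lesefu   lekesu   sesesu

lesesu

yomikir ~ yomeser — Hiran k corresponds to Rilure s between vowels (before a front vowel).
yomikir ~ yomeser, nilganed ~ nelgoned — Hiran i corresponds to Rilure e after a consonant, before a consonant other than r, m, n, p, b, f, v.
Applying these to Hiran 'lekisu':
  lekisu → lesisu   (k→s between vowels (before a front vowel))
  lesisu → lesesu   (i→e after a consonant, before a consonant other than r, m, n, p, b, f, v)
So the Rilure cognate is 'lesesu'.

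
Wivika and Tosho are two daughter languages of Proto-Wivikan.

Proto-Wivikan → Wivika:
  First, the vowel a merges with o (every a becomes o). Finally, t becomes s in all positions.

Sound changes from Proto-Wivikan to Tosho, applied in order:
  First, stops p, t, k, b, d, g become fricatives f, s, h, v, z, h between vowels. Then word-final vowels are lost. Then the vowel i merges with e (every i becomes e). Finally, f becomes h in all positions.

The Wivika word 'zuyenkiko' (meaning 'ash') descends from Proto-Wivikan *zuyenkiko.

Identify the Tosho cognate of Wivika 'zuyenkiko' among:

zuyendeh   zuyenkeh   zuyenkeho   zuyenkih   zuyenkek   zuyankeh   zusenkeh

Tosho: *zuyenkiko > zuyenkiho > zuyenkih > zuyenkeh  (by intervocalic lenition, apocope, vowel merger)
Only 'zuyenkeh' matches the regular Tosho development of *zuyenkiko.

zuyenkeh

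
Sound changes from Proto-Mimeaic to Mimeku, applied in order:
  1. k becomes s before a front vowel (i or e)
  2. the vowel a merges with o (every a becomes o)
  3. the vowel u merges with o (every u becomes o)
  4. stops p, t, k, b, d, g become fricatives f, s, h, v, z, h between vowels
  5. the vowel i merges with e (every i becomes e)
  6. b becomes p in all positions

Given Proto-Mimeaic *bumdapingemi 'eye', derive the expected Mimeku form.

pomdofengeme

Mimeku: *bumdapingemi
  bumdapingemi (rule 1 does not apply)
  bumdapingemi → bumdopingemi   [vowel merger]
  bumdopingemi → bomdopingemi   [vowel merger]
  bomdopingemi → bomdofingemi   [intervocalic lenition]
  bomdofingemi → bomdofengeme   [vowel merger]
  bomdofengeme → pomdofengeme   [unconditioned shift]
  giving Mimeku pomdofengeme.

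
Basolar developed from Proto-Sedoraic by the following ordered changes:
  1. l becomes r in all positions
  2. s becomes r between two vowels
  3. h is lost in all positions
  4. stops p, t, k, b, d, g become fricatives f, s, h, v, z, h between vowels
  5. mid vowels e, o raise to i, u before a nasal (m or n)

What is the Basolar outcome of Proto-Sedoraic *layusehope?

Basolar: *layusehope
  layusehope → rayusehope   [unconditioned shift]
  rayusehope → rayurehope   [rhotacism]
  rayurehope → rayureope   [h-loss]
  rayureope → rayureofe   [intervocalic lenition]
  rayureofe (rule 5 does not apply)
  giving Basolar rayureofe.

rayureofe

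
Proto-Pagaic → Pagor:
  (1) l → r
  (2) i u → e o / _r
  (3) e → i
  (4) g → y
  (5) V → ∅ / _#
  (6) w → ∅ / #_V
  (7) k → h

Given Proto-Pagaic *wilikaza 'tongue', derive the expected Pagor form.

Pagor: *wilikaza > wirikaza > werikaza > wirikaza > wirikaz > irikaz > irihaz  (by unconditioned shift, pre-rhotic lowering, vowel merger, apocope, glide loss, unconditioned shift)

irihaz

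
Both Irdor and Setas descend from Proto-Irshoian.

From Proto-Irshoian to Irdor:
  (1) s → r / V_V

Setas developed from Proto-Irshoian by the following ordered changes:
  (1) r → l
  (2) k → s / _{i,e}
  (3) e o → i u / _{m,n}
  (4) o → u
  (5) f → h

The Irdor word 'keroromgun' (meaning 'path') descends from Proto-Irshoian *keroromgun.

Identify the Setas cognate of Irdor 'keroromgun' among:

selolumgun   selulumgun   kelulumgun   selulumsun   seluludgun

Setas: *keroromgun
  keroromgun → kelolomgun   [unconditioned shift]
  kelolomgun → selolomgun   [palatalisation]
  selolomgun → selolumgun   [pre-nasal raising]
  selolumgun → selulumgun   [vowel merger]
  selulumgun (rule 5 does not apply)
  giving Setas selulumgun.
Among the options, 'selulumgun' alone shows every Setas change applied in order.

selulumgun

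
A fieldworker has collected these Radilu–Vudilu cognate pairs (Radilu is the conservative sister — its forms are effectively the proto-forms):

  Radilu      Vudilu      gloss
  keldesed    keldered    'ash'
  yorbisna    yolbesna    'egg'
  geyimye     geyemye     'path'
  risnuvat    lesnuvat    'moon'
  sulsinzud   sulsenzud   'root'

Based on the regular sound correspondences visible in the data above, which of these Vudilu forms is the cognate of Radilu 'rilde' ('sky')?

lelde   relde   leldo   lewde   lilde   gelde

lelde

risnuvat ~ lesnuvat — Radilu r corresponds to Vudilu l word-initially before a front vowel.
yorbisna ~ yolbesna, risnuvat ~ lesnuvat — Radilu i corresponds to Vudilu e after a consonant, before a consonant other than r, m, n, p, b, f, v.
Applying these to Radilu 'rilde':
  rilde → lilde   (r→l word-initially before a front vowel)
  lilde → lelde   (i→e after a consonant, before a consonant other than r, m, n, p, b, f, v)
So the Vudilu cognate is 'lelde'.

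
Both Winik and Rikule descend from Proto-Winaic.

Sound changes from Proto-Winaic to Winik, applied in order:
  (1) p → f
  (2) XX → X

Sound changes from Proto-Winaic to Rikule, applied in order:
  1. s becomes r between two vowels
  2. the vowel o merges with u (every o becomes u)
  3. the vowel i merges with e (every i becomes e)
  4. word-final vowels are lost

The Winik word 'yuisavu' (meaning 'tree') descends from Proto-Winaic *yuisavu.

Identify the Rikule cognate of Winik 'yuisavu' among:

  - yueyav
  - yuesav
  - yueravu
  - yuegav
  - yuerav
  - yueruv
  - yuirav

Rikule: start from *yuisavu.
  rule 1 (rhotacism): yuisavu → yuiravu
  rule 2: no change — yuiravu
  rule 3 (vowel merger): yuiravu → yueravu
  rule 4 (apocope): yueravu → yuerav
  ⇒ Rikule yuerav
Among the options, 'yuerav' alone shows every Rikule change applied in order.

yuerav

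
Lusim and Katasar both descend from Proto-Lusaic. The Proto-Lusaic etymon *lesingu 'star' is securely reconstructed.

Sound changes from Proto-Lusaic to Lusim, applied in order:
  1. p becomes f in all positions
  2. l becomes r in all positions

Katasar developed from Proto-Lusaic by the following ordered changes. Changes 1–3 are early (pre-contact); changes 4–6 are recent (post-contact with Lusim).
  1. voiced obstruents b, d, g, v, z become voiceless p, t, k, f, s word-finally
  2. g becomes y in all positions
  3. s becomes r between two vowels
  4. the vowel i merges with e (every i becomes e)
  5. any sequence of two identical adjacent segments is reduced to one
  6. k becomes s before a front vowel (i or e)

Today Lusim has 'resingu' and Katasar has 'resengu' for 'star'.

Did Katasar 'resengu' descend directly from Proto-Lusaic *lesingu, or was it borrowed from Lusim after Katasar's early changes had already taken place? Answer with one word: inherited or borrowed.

If inherited, *lesingu would pass through all of Katasar's changes:
Katasar: start from *lesingu.
  rule 1: no change — lesingu
  rule 2 (unconditioned shift): lesingu → lesinyu
  rule 3 (rhotacism): lesinyu → lerinyu
  rule 4 (vowel merger): lerinyu → lerenyu
  rule 5: no change — lerenyu
  rule 6: no change — lerenyu
  ⇒ Katasar lerenyu
If borrowed from Lusim 'resingu' after the early changes, it would undergo only the recent ones:
  rule 4 (vowel merger): resingu → resengu
  rule 5 (degemination): no change (resengu)
  rule 6 (palatalisation): no change (resengu)
  ⇒ as a loan: resengu
Katasar 'resengu' matches the loan outcome 'resengu', not the inherited 'lerenyu' — it skipped the early Katasar changes, so it was borrowed from Lusim.

borrowed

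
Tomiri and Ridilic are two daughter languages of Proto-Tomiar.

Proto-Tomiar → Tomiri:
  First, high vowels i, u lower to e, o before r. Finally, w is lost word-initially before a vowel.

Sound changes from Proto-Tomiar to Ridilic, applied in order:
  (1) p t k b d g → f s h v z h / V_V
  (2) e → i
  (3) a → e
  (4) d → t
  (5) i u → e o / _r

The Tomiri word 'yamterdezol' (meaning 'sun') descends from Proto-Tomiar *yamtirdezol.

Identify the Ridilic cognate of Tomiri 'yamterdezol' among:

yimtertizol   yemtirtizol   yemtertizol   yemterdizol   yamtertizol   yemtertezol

Ridilic: start from *yamtirdezol.
  rule 1: no change — yamtirdezol
  rule 2 (vowel merger): yamtirdezol → yamtirdizol
  rule 3 (vowel merger): yamtirdizol → yemtirdizol
  rule 4 (unconditioned shift): yemtirdizol → yemtirtizol
  rule 5 (pre-rhotic lowering): yemtirtizol → yemtertizol
  ⇒ Ridilic yemtertizol
Only 'yemtertizol' matches the regular Ridilic development of *yamtirdezol.

yemtertizol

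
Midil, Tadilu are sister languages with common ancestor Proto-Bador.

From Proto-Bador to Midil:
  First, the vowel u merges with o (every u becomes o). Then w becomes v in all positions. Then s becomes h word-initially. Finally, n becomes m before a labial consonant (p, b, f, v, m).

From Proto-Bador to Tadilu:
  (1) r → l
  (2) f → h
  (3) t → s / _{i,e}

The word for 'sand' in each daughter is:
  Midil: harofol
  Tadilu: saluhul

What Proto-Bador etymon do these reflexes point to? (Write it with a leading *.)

Position 5: Midil has f, Tadilu has h. Midil preserves f here (none of its changes turn any other segment into f), so the proto-segment is *f.
Position 1: Midil has h, Tadilu has s. Taking the neighbouring segments as reconstructed: Midil h could go back to *s or *h; Tadilu s can only go back to *s — the one source consistent with every daughter is *s.
Verify the candidate proto-form against each daughter:
Midil: *saruful > sarofol > harofol  (by vowel merger, debuccalisation)
Tadilu: start from *saruful.
  rule 1 (unconditioned shift): saruful → saluful
  rule 2 (unconditioned shift): saluful → saluhul
  rule 3: no change — saluhul
  ⇒ Tadilu saluhul
No other proto-form is consistent with every reflex, so the reconstruction is *saruful.

*saruful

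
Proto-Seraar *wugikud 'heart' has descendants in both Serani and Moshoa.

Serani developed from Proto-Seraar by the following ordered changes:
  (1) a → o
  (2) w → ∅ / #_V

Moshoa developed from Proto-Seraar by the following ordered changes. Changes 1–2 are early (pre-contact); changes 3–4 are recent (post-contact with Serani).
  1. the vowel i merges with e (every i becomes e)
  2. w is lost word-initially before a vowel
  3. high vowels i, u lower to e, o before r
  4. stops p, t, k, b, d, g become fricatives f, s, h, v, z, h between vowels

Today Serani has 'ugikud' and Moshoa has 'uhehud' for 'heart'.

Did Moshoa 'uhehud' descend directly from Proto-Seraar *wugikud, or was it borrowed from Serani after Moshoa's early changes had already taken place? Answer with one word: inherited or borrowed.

inherited

If inherited, *wugikud would pass through all of Moshoa's changes:
Moshoa: *wugikud
  wugikud → wugekud   [vowel merger]
  wugekud → ugekud   [glide loss]
  ugekud (rule 3 does not apply)
  ugekud → uhehud   [intervocalic lenition]
  giving Moshoa uhehud.
If borrowed from Serani 'ugikud' after the early changes, it would undergo only the recent ones:
  rule 3 (pre-rhotic lowering): no change (ugikud)
  rule 4 (intervocalic lenition): ugikud → uhihud
  ⇒ as a loan: uhihud
Moshoa 'uhehud' matches the inherited outcome exactly, so it is an inherited cognate, not a loan.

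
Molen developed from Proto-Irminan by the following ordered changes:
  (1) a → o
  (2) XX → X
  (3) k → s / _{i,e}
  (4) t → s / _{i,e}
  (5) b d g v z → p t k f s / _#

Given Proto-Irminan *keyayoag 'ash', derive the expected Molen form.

seyoyok

Molen: *keyayoag
  keyayoag → keyoyoog   [vowel merger]
  keyoyoog → keyoyog   [degemination]
  keyoyog → seyoyog   [palatalisation]
  seyoyog (rule 4 does not apply)
  seyoyog → seyoyok   [final devoicing]
  giving Molen seyoyok.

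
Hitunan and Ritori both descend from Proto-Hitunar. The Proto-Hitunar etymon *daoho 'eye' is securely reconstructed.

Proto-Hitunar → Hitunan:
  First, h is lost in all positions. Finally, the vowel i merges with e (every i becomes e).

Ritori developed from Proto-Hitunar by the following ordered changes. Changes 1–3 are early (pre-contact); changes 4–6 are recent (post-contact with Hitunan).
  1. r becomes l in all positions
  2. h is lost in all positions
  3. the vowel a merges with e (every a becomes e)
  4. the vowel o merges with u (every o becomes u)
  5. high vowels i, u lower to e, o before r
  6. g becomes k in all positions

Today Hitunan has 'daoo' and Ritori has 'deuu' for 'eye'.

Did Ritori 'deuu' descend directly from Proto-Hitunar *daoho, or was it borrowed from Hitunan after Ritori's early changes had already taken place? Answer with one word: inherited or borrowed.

If inherited, *daoho would pass through all of Ritori's changes:
Ritori: start from *daoho.
  rule 1: no change — daoho
  rule 2 (h-loss): daoho → daoo
  rule 3 (vowel merger): daoo → deoo
  rule 4 (vowel merger): deoo → deuu
  rule 5: no change — deuu
  rule 6: no change — deuu
  ⇒ Ritori deuu
If borrowed from Hitunan 'daoo' after the early changes, it would undergo only the recent ones:
  rule 4 (vowel merger): daoo → dauu
  rule 5 (pre-rhotic lowering): no change (dauu)
  rule 6 (unconditioned shift): no change (dauu)
  ⇒ as a loan: dauu
Ritori 'deuu' matches the inherited outcome exactly, so it is an inherited cognate, not a loan.

inherited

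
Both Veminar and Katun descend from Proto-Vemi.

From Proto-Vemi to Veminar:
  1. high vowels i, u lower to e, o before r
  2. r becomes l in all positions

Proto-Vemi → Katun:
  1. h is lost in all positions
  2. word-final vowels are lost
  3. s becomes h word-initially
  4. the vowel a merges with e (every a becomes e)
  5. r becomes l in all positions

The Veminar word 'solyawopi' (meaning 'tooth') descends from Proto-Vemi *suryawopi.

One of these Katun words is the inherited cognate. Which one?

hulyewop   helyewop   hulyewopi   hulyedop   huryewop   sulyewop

Katun: *suryawopi
  suryawopi (rule 1 does not apply)
  suryawopi → suryawop   [apocope]
  suryawop → huryawop   [debuccalisation]
  huryawop → huryewop   [vowel merger]
  huryewop → hulyewop   [unconditioned shift]
  giving Katun hulyewop.
The other candidates each miss or misapply at least one Katun change.

hulyewop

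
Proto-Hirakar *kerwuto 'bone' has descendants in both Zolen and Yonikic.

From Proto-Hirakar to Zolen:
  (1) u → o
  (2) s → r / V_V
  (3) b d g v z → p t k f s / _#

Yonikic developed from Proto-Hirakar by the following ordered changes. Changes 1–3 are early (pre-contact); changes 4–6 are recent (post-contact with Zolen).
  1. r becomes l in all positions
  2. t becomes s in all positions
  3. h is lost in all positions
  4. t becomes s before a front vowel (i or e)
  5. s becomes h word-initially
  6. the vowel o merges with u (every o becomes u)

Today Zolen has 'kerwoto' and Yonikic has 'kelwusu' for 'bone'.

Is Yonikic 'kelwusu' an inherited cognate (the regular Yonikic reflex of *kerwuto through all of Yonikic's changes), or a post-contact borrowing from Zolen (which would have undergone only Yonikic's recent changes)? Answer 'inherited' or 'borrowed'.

If inherited, *kerwuto would pass through all of Yonikic's changes:
Yonikic: start from *kerwuto.
  rule 1 (unconditioned shift): kerwuto → kelwuto
  rule 2 (unconditioned shift): kelwuto → kelwuso
  rule 3: no change — kelwuso
  rule 4: no change — kelwuso
  rule 5: no change — kelwuso
  rule 6 (vowel merger): kelwuso → kelwusu
  ⇒ Yonikic kelwusu
If borrowed from Zolen 'kerwoto' after the early changes, it would undergo only the recent ones:
  rule 4 (palatalisation): no change (kerwoto)
  rule 5 (debuccalisation): no change (kerwoto)
  rule 6 (vowel merger): kerwoto → kerwutu
  ⇒ as a loan: kerwutu
Yonikic 'kelwusu' matches the inherited outcome exactly, so it is an inherited cognate, not a loan.

inherited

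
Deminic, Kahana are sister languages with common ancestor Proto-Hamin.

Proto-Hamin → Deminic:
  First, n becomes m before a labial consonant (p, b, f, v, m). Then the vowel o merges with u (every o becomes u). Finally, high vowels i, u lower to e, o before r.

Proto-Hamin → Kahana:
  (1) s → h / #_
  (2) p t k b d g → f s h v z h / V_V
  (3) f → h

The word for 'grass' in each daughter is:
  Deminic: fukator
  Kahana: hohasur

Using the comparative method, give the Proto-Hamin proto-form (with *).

Position 5: Deminic has t, Kahana has s. Deminic preserves t here (none of its changes turn any other segment into t), so the proto-segment is *t.
Position 6: Deminic has o, Kahana has u. Kahana preserves u here (none of its changes turn any other segment into u), so the proto-segment is *u.
This points to *fokatur. Verify forward in each daughter:
Deminic: *fokatur > fukatur > fukator  (by vowel merger, pre-rhotic lowering)
Kahana: start from *fokatur.
  rule 1: no change — fokatur
  rule 2 (intervocalic lenition): fokatur → fohasur
  rule 3 (unconditioned shift): fohasur → hohasur
  ⇒ Kahana hohasur
Only *fokatur yields all of Deminic fukator, Kahana hohasur.

*fokatur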